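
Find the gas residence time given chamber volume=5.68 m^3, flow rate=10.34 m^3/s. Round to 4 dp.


tau = V / Q_flow
tau = 5.68 / 10.34 = 0.5493 s


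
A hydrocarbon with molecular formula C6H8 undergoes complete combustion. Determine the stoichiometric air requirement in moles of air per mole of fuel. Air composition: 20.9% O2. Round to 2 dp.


Balanced combustion: C6H8 + 8 O2 -> 6 CO2 + 4 H2O
O2 needed = C + H/4 = 6 + 8/4 = 8.00 moles
Air moles = O2 / 0.209 = 8.00 / 0.209 = 38.28 moles air


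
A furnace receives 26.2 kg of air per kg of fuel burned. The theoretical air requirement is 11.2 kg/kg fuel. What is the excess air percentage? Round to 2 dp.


Excess air = actual - stoichiometric = 26.2 - 11.2 = 15.00 kg/kg fuel
Excess air % = (excess / stoich) * 100 = (15.00 / 11.2) * 100 = 133.93%


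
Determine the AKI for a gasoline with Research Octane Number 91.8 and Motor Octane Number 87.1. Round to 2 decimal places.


AKI = (RON + MON) / 2
AKI = (91.8 + 87.1) / 2
AKI = 178.9 / 2 = 89.45


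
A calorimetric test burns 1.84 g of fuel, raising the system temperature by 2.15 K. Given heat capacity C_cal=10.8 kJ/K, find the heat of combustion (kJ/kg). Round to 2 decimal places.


Hc = C_cal * delta_T / m_fuel
Q_released = 10.8 * 2.15 = 23.2200 kJ
m_fuel = 1.84 g = 1.84/1000 kg = 0.001840 kg
Hc = 23.2200 / 0.001840 = 12619.57 kJ/kg


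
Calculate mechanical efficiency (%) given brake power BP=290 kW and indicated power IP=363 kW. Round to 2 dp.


eta_mech = (BP / IP) * 100
Ratio = 290 / 363 = 0.7989
eta_mech = 0.7989 * 100 = 79.89%


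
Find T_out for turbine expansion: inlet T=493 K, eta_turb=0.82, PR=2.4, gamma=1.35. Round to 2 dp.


T_out = T_in * (1 - eta * (1 - PR^(-(gamma-1)/gamma)))
Exponent = -(1.35-1)/1.35 = -0.25925926
PR^exp = 2.4^(-0.25925926) = 0.79694200
Factor = 1 - 0.82*(1 - 0.79694200) = 0.83349244
T_out = 493 * 0.83349244 = 410.91 K


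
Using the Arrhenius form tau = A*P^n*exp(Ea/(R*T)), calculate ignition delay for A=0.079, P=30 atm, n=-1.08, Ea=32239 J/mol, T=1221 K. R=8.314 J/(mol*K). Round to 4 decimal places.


tau = A * P^n * exp(Ea/(R*T))
P^n = 30^(-1.08) = 0.02539271
Ea/(R*T) = 32239/(8.314*1221) = 3.175820
exp(Ea/(R*T)) = 23.946448
tau = 0.079 * 0.02539271 * 23.946448 = 0.0480 ms


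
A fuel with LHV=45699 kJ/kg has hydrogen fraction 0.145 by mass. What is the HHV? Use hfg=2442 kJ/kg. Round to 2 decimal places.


HHV = LHV + hfg * 9 * H
Water addition = 2442 * 9 * 0.145 = 3186.810 kJ/kg
HHV = 45699 + 3186.810 = 48885.81 kJ/kg


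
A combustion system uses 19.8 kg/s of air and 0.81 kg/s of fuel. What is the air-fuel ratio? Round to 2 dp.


AFR = m_air / m_fuel
AFR = 19.8 / 0.81 = 24.44


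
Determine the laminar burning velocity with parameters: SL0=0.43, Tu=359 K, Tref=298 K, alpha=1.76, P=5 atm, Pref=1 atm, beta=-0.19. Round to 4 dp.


SL = SL0 * (Tu/Tref)^alpha * (P/Pref)^beta
T ratio = 359/298 = 1.20469799
(T ratio)^alpha = 1.20469799^1.76 = 1.387860
(P/Pref)^beta = 5^(-0.19) = 0.736539
SL = 0.43 * 1.387860 * 0.736539 = 0.4396 m/s


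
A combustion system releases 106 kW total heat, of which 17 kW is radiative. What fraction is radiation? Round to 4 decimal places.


f_rad = Q_rad / Q_total
f_rad = 17 / 106 = 0.1604


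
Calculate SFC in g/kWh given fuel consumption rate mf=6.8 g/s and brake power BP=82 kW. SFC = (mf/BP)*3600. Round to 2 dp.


SFC = (mf / BP) * 3600
Rate = 6.8 / 82 = 0.082927 g/(s*kW)
SFC = 0.082927 * 3600 = 298.54 g/kWh


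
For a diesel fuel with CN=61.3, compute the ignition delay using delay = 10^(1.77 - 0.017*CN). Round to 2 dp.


delay = 10^(1.77 - 0.017*CN)
Exponent = 1.77 - 0.017*61.3 = 0.7279
delay = 10^0.7279 = 5.34 ms


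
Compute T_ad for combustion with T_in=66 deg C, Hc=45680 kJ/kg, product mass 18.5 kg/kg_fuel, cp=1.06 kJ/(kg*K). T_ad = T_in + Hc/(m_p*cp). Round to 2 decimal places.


T_ad = T_in + Hc / (m_p * cp)
Denominator = 18.5 * 1.06 = 19.6100
Temperature rise = 45680 / 19.6100 = 2329.42 K
T_ad = 66 + 2329.42 = 2395.42 deg C


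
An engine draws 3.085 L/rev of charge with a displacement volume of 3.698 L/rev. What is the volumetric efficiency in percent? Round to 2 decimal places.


eta_v = (V_actual / V_disp) * 100
Ratio = 3.085 / 3.698 = 0.8342
eta_v = 0.8342 * 100 = 83.42%


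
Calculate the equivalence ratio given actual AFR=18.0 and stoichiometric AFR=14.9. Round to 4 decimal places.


phi = AFR_stoich / AFR_actual
phi = 14.9 / 18.0 = 0.8278


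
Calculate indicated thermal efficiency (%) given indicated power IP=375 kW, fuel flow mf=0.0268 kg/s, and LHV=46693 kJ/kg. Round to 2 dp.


eta_ith = (IP / (mf * LHV)) * 100
Denominator = 0.0268 * 46693 = 1251.3724 kW
eta_ith = (375 / 1251.3724) * 100 = 29.97%


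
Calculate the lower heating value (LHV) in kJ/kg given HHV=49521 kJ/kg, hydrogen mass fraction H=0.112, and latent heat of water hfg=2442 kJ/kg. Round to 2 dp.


LHV = HHV - hfg * 9 * H
Water correction = 2442 * 9 * 0.112 = 2461.536 kJ/kg
LHV = 49521 - 2461.536 = 47059.46 kJ/kg


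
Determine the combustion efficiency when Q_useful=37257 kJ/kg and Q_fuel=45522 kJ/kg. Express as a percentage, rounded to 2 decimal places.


Efficiency = (Q_useful / Q_fuel) * 100
Efficiency = (37257 / 45522) * 100
Efficiency = 0.8184 * 100 = 81.84%


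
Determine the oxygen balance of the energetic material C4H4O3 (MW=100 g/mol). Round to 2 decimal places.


OB = -1600 * (2C + H/2 - O) / MW
Inner = 2*4 + 4/2 - 3 = 7.00
OB = -1600 * 7.00 / 100 = -112.00%


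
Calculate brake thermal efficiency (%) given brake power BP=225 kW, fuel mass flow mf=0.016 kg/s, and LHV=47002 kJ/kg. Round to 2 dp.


eta_BTE = (BP / (mf * LHV)) * 100
Denominator = 0.016 * 47002 = 752.0320 kW
eta_BTE = (225 / 752.0320) * 100 = 29.92%


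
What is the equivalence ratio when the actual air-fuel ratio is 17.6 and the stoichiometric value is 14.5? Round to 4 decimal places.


phi = AFR_stoich / AFR_actual
phi = 14.5 / 17.6 = 0.8239


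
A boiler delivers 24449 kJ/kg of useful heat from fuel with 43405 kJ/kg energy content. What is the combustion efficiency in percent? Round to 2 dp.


Efficiency = (Q_useful / Q_fuel) * 100
Efficiency = (24449 / 43405) * 100
Efficiency = 0.5633 * 100 = 56.33%


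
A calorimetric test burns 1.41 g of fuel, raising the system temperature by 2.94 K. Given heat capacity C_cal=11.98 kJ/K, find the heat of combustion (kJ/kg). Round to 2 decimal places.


Hc = C_cal * delta_T / m_fuel
Q_released = 11.98 * 2.94 = 35.2212 kJ
m_fuel = 1.41 g = 1.41/1000 kg = 0.001410 kg
Hc = 35.2212 / 0.001410 = 24979.57 kJ/kg


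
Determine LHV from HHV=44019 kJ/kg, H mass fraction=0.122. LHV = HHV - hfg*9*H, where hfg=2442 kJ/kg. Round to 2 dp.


LHV = HHV - hfg * 9 * H
Water correction = 2442 * 9 * 0.122 = 2681.316 kJ/kg
LHV = 44019 - 2681.316 = 41337.68 kJ/kg


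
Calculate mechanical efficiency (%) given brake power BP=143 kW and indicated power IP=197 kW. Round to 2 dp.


eta_mech = (BP / IP) * 100
Ratio = 143 / 197 = 0.7259
eta_mech = 0.7259 * 100 = 72.59%


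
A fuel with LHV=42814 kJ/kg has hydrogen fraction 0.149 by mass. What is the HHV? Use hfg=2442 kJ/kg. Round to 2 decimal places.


HHV = LHV + hfg * 9 * H
Water addition = 2442 * 9 * 0.149 = 3274.722 kJ/kg
HHV = 42814 + 3274.722 = 46088.72 kJ/kg


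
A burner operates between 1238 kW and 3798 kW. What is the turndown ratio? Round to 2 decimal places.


TDR = Q_max / Q_min
TDR = 3798 / 1238 = 3.07


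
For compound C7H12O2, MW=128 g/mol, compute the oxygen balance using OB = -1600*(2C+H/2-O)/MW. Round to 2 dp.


OB = -1600 * (2C + H/2 - O) / MW
Inner = 2*7 + 12/2 - 2 = 18.00
OB = -1600 * 18.00 / 128 = -225.00%


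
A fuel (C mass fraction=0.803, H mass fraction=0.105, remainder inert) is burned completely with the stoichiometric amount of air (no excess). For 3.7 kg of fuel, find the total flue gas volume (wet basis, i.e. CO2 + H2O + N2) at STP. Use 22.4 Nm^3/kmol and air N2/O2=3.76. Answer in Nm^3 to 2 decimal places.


Per kg fuel: CO2 = (C/12 kmol)*22.4 = (0.803/12)*22.4 = 1.49893 Nm^3
Per kg fuel: H2O = (H/2 kmol)*22.4 = (0.105/2)*22.4 = 1.17600 Nm^3
O2 needed per kg fuel = C/12 + H/4 = 0.803/12 + 0.105/4 = 0.09316667 kmol
Per kg fuel: N2 = O2*3.76*22.4 = 0.09316667*3.76*22.4 = 7.84687 Nm^3
Total per kg = 1.49893 + 1.17600 + 7.84687 = 10.52180 Nm^3
Total = 10.52180 * 3.7 = 38.93 Nm^3


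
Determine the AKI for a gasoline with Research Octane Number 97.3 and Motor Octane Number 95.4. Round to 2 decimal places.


AKI = (RON + MON) / 2
AKI = (97.3 + 95.4) / 2
AKI = 192.7 / 2 = 96.35


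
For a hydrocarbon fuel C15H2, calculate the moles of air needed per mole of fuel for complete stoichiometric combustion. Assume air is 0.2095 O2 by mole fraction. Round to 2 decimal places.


Balanced combustion: C15H2 + 15.5 O2 -> 15 CO2 + 1 H2O
O2 needed = C + H/4 = 15 + 2/4 = 15.50 moles
Air moles = O2 / 0.2095 = 15.50 / 0.2095 = 73.99 moles air


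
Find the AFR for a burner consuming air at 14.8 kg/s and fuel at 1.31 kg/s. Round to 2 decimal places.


AFR = m_air / m_fuel
AFR = 14.8 / 1.31 = 11.30


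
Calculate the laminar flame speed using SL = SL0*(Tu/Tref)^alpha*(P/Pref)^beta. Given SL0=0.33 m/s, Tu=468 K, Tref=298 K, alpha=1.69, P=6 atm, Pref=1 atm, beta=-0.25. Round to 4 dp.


SL = SL0 * (Tu/Tref)^alpha * (P/Pref)^beta
T ratio = 468/298 = 1.57046980
(T ratio)^alpha = 1.57046980^1.69 = 2.144322
(P/Pref)^beta = 6^(-0.25) = 0.638943
SL = 0.33 * 2.144322 * 0.638943 = 0.4521 m/s


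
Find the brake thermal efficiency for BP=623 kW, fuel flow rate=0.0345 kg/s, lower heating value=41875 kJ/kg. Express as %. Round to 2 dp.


eta_BTE = (BP / (mf * LHV)) * 100
Denominator = 0.0345 * 41875 = 1444.6875 kW
eta_BTE = (623 / 1444.6875) * 100 = 43.12%


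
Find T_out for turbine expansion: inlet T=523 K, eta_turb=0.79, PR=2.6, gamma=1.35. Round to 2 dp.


T_out = T_in * (1 - eta * (1 - PR^(-(gamma-1)/gamma)))
Exponent = -(1.35-1)/1.35 = -0.25925926
PR^exp = 2.6^(-0.25925926) = 0.78057442
Factor = 1 - 0.79*(1 - 0.78057442) = 0.82665379
T_out = 523 * 0.82665379 = 432.34 K


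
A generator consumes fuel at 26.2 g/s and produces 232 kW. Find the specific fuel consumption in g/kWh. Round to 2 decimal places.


SFC = (mf / BP) * 3600
Rate = 26.2 / 232 = 0.112931 g/(s*kW)
SFC = 0.112931 * 3600 = 406.55 g/kWh


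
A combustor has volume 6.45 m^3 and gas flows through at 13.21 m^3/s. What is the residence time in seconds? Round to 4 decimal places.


tau = V / Q_flow
tau = 6.45 / 13.21 = 0.4883 s


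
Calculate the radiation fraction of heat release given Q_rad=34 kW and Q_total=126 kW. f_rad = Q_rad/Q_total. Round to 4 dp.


f_rad = Q_rad / Q_total
f_rad = 34 / 126 = 0.2698


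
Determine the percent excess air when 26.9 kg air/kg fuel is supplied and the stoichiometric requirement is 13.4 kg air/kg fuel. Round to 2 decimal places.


Excess air = actual - stoichiometric = 26.9 - 13.4 = 13.50 kg/kg fuel
Excess air % = (excess / stoich) * 100 = (13.50 / 13.4) * 100 = 100.75%


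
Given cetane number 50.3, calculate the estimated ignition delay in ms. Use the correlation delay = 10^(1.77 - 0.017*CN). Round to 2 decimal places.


delay = 10^(1.77 - 0.017*CN)
Exponent = 1.77 - 0.017*50.3 = 0.9149
delay = 10^0.9149 = 8.22 ms


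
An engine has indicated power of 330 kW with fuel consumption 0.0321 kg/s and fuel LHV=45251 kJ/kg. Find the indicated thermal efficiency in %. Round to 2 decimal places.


eta_ith = (IP / (mf * LHV)) * 100
Denominator = 0.0321 * 45251 = 1452.5571 kW
eta_ith = (330 / 1452.5571) * 100 = 22.72%


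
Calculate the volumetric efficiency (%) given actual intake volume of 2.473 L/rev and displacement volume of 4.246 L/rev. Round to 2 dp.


eta_v = (V_actual / V_disp) * 100
Ratio = 2.473 / 4.246 = 0.5824
eta_v = 0.5824 * 100 = 58.24%


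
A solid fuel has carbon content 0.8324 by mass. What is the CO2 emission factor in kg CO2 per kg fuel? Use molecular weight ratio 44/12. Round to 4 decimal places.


EF = C_frac * (M_CO2 / M_C)
EF = 0.8324 * (44/12)
EF = 0.8324 * 3.666667 = 3.0521 kg_CO2/kg_fuel


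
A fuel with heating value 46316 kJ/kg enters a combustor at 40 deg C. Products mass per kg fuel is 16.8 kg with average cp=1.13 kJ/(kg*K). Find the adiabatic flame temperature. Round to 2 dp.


T_ad = T_in + Hc / (m_p * cp)
Denominator = 16.8 * 1.13 = 18.9840
Temperature rise = 46316 / 18.9840 = 2439.74 K
T_ad = 40 + 2439.74 = 2479.74 deg C


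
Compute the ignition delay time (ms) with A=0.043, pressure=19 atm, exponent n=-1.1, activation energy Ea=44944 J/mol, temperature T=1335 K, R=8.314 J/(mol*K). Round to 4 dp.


tau = A * P^n * exp(Ea/(R*T))
P^n = 19^(-1.1) = 0.03920767
Ea/(R*T) = 44944/(8.314*1335) = 4.049304
exp(Ea/(R*T)) = 57.357551
tau = 0.043 * 0.03920767 * 57.357551 = 0.0967 ms


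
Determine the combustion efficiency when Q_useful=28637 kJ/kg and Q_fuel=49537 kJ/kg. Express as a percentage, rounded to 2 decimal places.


Efficiency = (Q_useful / Q_fuel) * 100
Efficiency = (28637 / 49537) * 100
Efficiency = 0.5781 * 100 = 57.81%


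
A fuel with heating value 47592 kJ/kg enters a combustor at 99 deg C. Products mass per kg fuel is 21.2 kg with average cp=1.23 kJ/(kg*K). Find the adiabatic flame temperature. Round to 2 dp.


T_ad = T_in + Hc / (m_p * cp)
Denominator = 21.2 * 1.23 = 26.0760
Temperature rise = 47592 / 26.0760 = 1825.13 K
T_ad = 99 + 1825.13 = 1924.13 deg C


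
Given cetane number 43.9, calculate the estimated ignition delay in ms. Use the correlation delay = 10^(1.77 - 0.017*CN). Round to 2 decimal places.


delay = 10^(1.77 - 0.017*CN)
Exponent = 1.77 - 0.017*43.9 = 1.0237
delay = 10^1.0237 = 10.56 ms


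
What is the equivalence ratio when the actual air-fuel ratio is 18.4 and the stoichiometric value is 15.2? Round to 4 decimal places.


phi = AFR_stoich / AFR_actual
phi = 15.2 / 18.4 = 0.8261


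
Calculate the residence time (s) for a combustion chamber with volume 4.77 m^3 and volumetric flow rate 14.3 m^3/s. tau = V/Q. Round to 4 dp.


tau = V / Q_flow
tau = 4.77 / 14.3 = 0.3336 s


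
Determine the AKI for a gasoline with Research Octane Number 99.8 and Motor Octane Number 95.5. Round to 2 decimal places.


AKI = (RON + MON) / 2
AKI = (99.8 + 95.5) / 2
AKI = 195.3 / 2 = 97.65


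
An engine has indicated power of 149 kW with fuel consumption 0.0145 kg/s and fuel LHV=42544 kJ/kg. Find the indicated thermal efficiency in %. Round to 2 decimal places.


eta_ith = (IP / (mf * LHV)) * 100
Denominator = 0.0145 * 42544 = 616.8880 kW
eta_ith = (149 / 616.8880) * 100 = 24.15%


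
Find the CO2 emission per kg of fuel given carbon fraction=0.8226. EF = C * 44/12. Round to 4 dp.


EF = C_frac * (M_CO2 / M_C)
EF = 0.8226 * (44/12)
EF = 0.8226 * 3.666667 = 3.0162 kg_CO2/kg_fuel


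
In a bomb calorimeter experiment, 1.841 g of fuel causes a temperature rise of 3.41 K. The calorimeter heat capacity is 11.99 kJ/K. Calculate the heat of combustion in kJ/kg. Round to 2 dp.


Hc = C_cal * delta_T / m_fuel
Q_released = 11.99 * 3.41 = 40.8859 kJ
m_fuel = 1.841 g = 1.841/1000 kg = 0.001841 kg
Hc = 40.8859 / 0.001841 = 22208.53 kJ/kg


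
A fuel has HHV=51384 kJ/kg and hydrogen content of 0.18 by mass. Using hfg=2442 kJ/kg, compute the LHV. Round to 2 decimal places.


LHV = HHV - hfg * 9 * H
Water correction = 2442 * 9 * 0.18 = 3956.040 kJ/kg
LHV = 51384 - 3956.040 = 47427.96 kJ/kg


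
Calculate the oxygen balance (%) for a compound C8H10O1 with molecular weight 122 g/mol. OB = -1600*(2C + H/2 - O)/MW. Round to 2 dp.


OB = -1600 * (2C + H/2 - O) / MW
Inner = 2*8 + 10/2 - 1 = 20.00
OB = -1600 * 20.00 / 122 = -262.30%


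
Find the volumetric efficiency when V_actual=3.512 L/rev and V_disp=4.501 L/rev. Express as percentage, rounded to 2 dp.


eta_v = (V_actual / V_disp) * 100
Ratio = 3.512 / 4.501 = 0.7803
eta_v = 0.7803 * 100 = 78.03%


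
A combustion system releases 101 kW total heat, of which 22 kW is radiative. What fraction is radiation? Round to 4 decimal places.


f_rad = Q_rad / Q_total
f_rad = 22 / 101 = 0.2178


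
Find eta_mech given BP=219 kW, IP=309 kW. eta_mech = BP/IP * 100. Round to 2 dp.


eta_mech = (BP / IP) * 100
Ratio = 219 / 309 = 0.7087
eta_mech = 0.7087 * 100 = 70.87%


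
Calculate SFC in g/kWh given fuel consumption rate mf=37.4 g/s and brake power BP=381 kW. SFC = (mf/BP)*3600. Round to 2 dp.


SFC = (mf / BP) * 3600
Rate = 37.4 / 381 = 0.098163 g/(s*kW)
SFC = 0.098163 * 3600 = 353.39 g/kWh


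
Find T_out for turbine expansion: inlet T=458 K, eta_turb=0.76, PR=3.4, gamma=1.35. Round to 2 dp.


T_out = T_in * (1 - eta * (1 - PR^(-(gamma-1)/gamma)))
Exponent = -(1.35-1)/1.35 = -0.25925926
PR^exp = 3.4^(-0.25925926) = 0.72813041
Factor = 1 - 0.76*(1 - 0.72813041) = 0.79337911
T_out = 458 * 0.79337911 = 363.37 K


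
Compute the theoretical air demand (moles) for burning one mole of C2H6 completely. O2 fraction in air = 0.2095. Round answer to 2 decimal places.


Balanced combustion: C2H6 + 3.5 O2 -> 2 CO2 + 3 H2O
O2 needed = C + H/4 = 2 + 6/4 = 3.50 moles
Air moles = O2 / 0.2095 = 3.50 / 0.2095 = 16.71 moles air


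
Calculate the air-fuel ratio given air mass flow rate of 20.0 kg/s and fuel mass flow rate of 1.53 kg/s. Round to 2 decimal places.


AFR = m_air / m_fuel
AFR = 20.0 / 1.53 = 13.07


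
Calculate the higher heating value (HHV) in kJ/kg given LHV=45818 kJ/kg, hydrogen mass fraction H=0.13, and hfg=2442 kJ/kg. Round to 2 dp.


HHV = LHV + hfg * 9 * H
Water addition = 2442 * 9 * 0.13 = 2857.140 kJ/kg
HHV = 45818 + 2857.140 = 48675.14 kJ/kg


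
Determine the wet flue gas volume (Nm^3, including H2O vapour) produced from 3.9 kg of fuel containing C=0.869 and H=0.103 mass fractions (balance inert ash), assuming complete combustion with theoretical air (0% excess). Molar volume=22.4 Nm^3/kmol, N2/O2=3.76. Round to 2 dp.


Per kg fuel: CO2 = (C/12 kmol)*22.4 = (0.869/12)*22.4 = 1.62213 Nm^3
Per kg fuel: H2O = (H/2 kmol)*22.4 = (0.103/2)*22.4 = 1.15360 Nm^3
O2 needed per kg fuel = C/12 + H/4 = 0.869/12 + 0.103/4 = 0.09816667 kmol
Per kg fuel: N2 = O2*3.76*22.4 = 0.09816667*3.76*22.4 = 8.26799 Nm^3
Total per kg = 1.62213 + 1.15360 + 8.26799 = 11.04372 Nm^3
Total = 11.04372 * 3.9 = 43.07 Nm^3


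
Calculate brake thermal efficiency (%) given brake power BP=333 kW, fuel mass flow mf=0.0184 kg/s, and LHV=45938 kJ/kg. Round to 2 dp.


eta_BTE = (BP / (mf * LHV)) * 100
Denominator = 0.0184 * 45938 = 845.2592 kW
eta_BTE = (333 / 845.2592) * 100 = 39.40%


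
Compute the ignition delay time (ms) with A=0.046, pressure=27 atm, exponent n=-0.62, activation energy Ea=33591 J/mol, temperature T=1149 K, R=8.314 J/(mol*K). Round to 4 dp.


tau = A * P^n * exp(Ea/(R*T))
P^n = 27^(-0.62) = 0.12958492
Ea/(R*T) = 33591/(8.314*1149) = 3.516356
exp(Ea/(R*T)) = 33.661555
tau = 0.046 * 0.12958492 * 33.661555 = 0.2007 ms


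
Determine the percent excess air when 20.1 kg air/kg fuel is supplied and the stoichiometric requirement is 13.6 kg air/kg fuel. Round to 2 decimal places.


Excess air = actual - stoichiometric = 20.1 - 13.6 = 6.50 kg/kg fuel
Excess air % = (excess / stoich) * 100 = (6.50 / 13.6) * 100 = 47.79%


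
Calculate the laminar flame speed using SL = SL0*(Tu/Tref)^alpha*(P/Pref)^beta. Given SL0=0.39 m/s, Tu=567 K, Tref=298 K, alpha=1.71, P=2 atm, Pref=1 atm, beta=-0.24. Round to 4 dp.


SL = SL0 * (Tu/Tref)^alpha * (P/Pref)^beta
T ratio = 567/298 = 1.90268456
(T ratio)^alpha = 1.90268456^1.71 = 3.004120
(P/Pref)^beta = 2^(-0.24) = 0.846745
SL = 0.39 * 3.004120 * 0.846745 = 0.9921 m/s


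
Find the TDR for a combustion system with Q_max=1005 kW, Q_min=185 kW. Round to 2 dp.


TDR = Q_max / Q_min
TDR = 1005 / 185 = 5.43


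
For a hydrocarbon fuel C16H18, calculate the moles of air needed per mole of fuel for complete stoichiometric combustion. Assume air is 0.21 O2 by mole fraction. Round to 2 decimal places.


Balanced combustion: C16H18 + 20.5 O2 -> 16 CO2 + 9 H2O
O2 needed = C + H/4 = 16 + 18/4 = 20.50 moles
Air moles = O2 / 0.21 = 20.50 / 0.21 = 97.62 moles air


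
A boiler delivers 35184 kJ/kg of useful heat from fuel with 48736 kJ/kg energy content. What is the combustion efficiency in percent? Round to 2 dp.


Efficiency = (Q_useful / Q_fuel) * 100
Efficiency = (35184 / 48736) * 100
Efficiency = 0.7219 * 100 = 72.19%


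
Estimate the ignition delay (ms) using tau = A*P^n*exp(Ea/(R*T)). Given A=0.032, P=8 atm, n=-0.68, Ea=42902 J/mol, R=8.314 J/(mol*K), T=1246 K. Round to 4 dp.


tau = A * P^n * exp(Ea/(R*T))
P^n = 8^(-0.68) = 0.24316374
Ea/(R*T) = 42902/(8.314*1246) = 4.141422
exp(Ea/(R*T)) = 62.892184
tau = 0.032 * 0.24316374 * 62.892184 = 0.4894 ms


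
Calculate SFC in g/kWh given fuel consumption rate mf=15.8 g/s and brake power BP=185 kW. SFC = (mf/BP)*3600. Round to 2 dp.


SFC = (mf / BP) * 3600
Rate = 15.8 / 185 = 0.085405 g/(s*kW)
SFC = 0.085405 * 3600 = 307.46 g/kWh


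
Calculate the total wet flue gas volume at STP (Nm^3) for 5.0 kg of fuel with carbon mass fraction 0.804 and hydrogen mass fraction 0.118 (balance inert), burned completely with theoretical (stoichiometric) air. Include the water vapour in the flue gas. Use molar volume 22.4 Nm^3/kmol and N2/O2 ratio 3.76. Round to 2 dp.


Per kg fuel: CO2 = (C/12 kmol)*22.4 = (0.804/12)*22.4 = 1.50080 Nm^3
Per kg fuel: H2O = (H/2 kmol)*22.4 = (0.118/2)*22.4 = 1.32160 Nm^3
O2 needed per kg fuel = C/12 + H/4 = 0.804/12 + 0.118/4 = 0.09650000 kmol
Per kg fuel: N2 = O2*3.76*22.4 = 0.09650000*3.76*22.4 = 8.12762 Nm^3
Total per kg = 1.50080 + 1.32160 + 8.12762 = 10.95002 Nm^3
Total = 10.95002 * 5.0 = 54.75 Nm^3


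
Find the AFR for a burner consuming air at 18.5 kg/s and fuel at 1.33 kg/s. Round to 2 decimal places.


AFR = m_air / m_fuel
AFR = 18.5 / 1.33 = 13.91


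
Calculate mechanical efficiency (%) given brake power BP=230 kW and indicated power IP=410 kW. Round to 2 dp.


eta_mech = (BP / IP) * 100
Ratio = 230 / 410 = 0.5610
eta_mech = 0.5610 * 100 = 56.10%


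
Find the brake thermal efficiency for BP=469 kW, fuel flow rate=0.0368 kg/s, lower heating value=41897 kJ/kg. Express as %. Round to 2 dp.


eta_BTE = (BP / (mf * LHV)) * 100
Denominator = 0.0368 * 41897 = 1541.8096 kW
eta_BTE = (469 / 1541.8096) * 100 = 30.42%


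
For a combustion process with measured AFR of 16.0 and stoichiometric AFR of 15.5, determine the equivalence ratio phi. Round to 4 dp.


phi = AFR_stoich / AFR_actual
phi = 15.5 / 16.0 = 0.9688


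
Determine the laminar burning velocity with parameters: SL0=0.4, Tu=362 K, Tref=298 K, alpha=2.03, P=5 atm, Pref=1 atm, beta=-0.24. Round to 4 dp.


SL = SL0 * (Tu/Tref)^alpha * (P/Pref)^beta
T ratio = 362/298 = 1.21476510
(T ratio)^alpha = 1.21476510^2.03 = 1.484292
(P/Pref)^beta = 5^(-0.24) = 0.679590
SL = 0.4 * 1.484292 * 0.679590 = 0.4035 m/s


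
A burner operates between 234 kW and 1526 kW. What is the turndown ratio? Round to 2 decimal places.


TDR = Q_max / Q_min
TDR = 1526 / 234 = 6.52


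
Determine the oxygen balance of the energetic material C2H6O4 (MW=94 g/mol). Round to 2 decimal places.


OB = -1600 * (2C + H/2 - O) / MW
Inner = 2*2 + 6/2 - 4 = 3.00
OB = -1600 * 3.00 / 94 = -51.06%


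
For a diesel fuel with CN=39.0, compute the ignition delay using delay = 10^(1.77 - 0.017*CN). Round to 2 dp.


delay = 10^(1.77 - 0.017*CN)
Exponent = 1.77 - 0.017*39.0 = 1.1070
delay = 10^1.1070 = 12.79 ms


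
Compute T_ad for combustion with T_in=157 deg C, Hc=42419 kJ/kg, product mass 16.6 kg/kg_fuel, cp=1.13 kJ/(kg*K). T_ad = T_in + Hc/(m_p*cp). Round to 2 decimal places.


T_ad = T_in + Hc / (m_p * cp)
Denominator = 16.6 * 1.13 = 18.7580
Temperature rise = 42419 / 18.7580 = 2261.38 K
T_ad = 157 + 2261.38 = 2418.38 deg C


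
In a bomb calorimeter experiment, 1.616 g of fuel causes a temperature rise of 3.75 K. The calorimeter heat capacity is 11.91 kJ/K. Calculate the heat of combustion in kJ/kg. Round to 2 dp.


Hc = C_cal * delta_T / m_fuel
Q_released = 11.91 * 3.75 = 44.6625 kJ
m_fuel = 1.616 g = 1.616/1000 kg = 0.001616 kg
Hc = 44.6625 / 0.001616 = 27637.69 kJ/kg


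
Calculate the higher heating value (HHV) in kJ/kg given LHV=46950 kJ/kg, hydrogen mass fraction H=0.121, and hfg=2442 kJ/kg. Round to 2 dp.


HHV = LHV + hfg * 9 * H
Water addition = 2442 * 9 * 0.121 = 2659.338 kJ/kg
HHV = 46950 + 2659.338 = 49609.34 kJ/kg


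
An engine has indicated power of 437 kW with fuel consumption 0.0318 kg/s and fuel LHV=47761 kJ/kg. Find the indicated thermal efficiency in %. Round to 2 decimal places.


eta_ith = (IP / (mf * LHV)) * 100
Denominator = 0.0318 * 47761 = 1518.7998 kW
eta_ith = (437 / 1518.7998) * 100 = 28.77%


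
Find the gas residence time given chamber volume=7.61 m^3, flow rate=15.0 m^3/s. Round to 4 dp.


tau = V / Q_flow
tau = 7.61 / 15.0 = 0.5073 s


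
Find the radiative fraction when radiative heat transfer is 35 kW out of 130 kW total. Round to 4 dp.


f_rad = Q_rad / Q_total
f_rad = 35 / 130 = 0.2692


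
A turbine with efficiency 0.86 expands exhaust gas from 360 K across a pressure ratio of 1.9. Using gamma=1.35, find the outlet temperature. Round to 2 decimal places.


T_out = T_in * (1 - eta * (1 - PR^(-(gamma-1)/gamma)))
Exponent = -(1.35-1)/1.35 = -0.25925926
PR^exp = 1.9^(-0.25925926) = 0.84670193
Factor = 1 - 0.86*(1 - 0.84670193) = 0.86816366
T_out = 360 * 0.86816366 = 312.54 K


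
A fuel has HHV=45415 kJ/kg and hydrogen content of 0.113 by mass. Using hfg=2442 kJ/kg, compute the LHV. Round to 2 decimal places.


LHV = HHV - hfg * 9 * H
Water correction = 2442 * 9 * 0.113 = 2483.514 kJ/kg
LHV = 45415 - 2483.514 = 42931.49 kJ/kg


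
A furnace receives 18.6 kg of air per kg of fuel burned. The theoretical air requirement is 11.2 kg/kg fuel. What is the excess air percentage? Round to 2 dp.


Excess air = actual - stoichiometric = 18.6 - 11.2 = 7.40 kg/kg fuel
Excess air % = (excess / stoich) * 100 = (7.40 / 11.2) * 100 = 66.07%


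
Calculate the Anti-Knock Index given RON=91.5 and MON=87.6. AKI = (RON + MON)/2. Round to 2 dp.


AKI = (RON + MON) / 2
AKI = (91.5 + 87.6) / 2
AKI = 179.1 / 2 = 89.55


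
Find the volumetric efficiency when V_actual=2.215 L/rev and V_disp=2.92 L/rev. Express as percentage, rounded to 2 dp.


eta_v = (V_actual / V_disp) * 100
Ratio = 2.215 / 2.92 = 0.7586
eta_v = 0.7586 * 100 = 75.86%


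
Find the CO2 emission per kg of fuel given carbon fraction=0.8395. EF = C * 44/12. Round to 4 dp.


EF = C_frac * (M_CO2 / M_C)
EF = 0.8395 * (44/12)
EF = 0.8395 * 3.666667 = 3.0782 kg_CO2/kg_fuel


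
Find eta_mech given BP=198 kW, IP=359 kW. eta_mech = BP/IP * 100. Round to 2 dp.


eta_mech = (BP / IP) * 100
Ratio = 198 / 359 = 0.5515
eta_mech = 0.5515 * 100 = 55.15%


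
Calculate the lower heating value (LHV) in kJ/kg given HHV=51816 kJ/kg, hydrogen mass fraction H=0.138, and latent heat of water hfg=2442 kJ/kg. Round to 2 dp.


LHV = HHV - hfg * 9 * H
Water correction = 2442 * 9 * 0.138 = 3032.964 kJ/kg
LHV = 51816 - 3032.964 = 48783.04 kJ/kg


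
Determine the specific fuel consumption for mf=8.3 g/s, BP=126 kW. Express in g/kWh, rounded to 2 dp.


SFC = (mf / BP) * 3600
Rate = 8.3 / 126 = 0.065873 g/(s*kW)
SFC = 0.065873 * 3600 = 237.14 g/kWh


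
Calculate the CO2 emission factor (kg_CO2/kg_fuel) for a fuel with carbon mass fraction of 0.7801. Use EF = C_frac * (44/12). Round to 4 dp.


EF = C_frac * (M_CO2 / M_C)
EF = 0.7801 * (44/12)
EF = 0.7801 * 3.666667 = 2.8604 kg_CO2/kg_fuel


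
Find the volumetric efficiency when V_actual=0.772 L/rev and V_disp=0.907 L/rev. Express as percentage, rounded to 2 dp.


eta_v = (V_actual / V_disp) * 100
Ratio = 0.772 / 0.907 = 0.8512
eta_v = 0.8512 * 100 = 85.12%


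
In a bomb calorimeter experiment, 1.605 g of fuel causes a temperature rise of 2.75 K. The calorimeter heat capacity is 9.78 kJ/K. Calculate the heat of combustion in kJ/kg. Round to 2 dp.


Hc = C_cal * delta_T / m_fuel
Q_released = 9.78 * 2.75 = 26.8950 kJ
m_fuel = 1.605 g = 1.605/1000 kg = 0.001605 kg
Hc = 26.8950 / 0.001605 = 16757.01 kJ/kg


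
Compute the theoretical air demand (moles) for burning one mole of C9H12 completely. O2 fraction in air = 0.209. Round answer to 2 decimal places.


Balanced combustion: C9H12 + 12 O2 -> 9 CO2 + 6 H2O
O2 needed = C + H/4 = 9 + 12/4 = 12.00 moles
Air moles = O2 / 0.209 = 12.00 / 0.209 = 57.42 moles air


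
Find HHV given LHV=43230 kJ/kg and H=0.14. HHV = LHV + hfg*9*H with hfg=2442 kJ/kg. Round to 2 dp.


HHV = LHV + hfg * 9 * H
Water addition = 2442 * 9 * 0.14 = 3076.920 kJ/kg
HHV = 43230 + 3076.920 = 46306.92 kJ/kg


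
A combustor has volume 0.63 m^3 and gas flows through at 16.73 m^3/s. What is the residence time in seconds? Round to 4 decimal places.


tau = V / Q_flow
tau = 0.63 / 16.73 = 0.0377 s


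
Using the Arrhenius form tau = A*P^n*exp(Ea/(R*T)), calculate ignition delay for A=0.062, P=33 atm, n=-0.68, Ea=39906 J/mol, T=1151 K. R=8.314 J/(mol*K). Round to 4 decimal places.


tau = A * P^n * exp(Ea/(R*T))
P^n = 33^(-0.68) = 0.09277063
Ea/(R*T) = 39906/(8.314*1151) = 4.170161
exp(Ea/(R*T)) = 64.725892
tau = 0.062 * 0.09277063 * 64.725892 = 0.3723 ms


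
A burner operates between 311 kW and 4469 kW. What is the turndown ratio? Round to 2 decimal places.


TDR = Q_max / Q_min
TDR = 4469 / 311 = 14.37


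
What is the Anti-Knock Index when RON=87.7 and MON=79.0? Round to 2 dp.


AKI = (RON + MON) / 2
AKI = (87.7 + 79.0) / 2
AKI = 166.7 / 2 = 83.35


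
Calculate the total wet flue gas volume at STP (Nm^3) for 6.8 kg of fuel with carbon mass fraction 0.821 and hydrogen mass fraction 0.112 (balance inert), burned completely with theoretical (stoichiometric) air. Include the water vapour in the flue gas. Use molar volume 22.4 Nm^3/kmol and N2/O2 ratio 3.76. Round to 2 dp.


Per kg fuel: CO2 = (C/12 kmol)*22.4 = (0.821/12)*22.4 = 1.53253 Nm^3
Per kg fuel: H2O = (H/2 kmol)*22.4 = (0.112/2)*22.4 = 1.25440 Nm^3
O2 needed per kg fuel = C/12 + H/4 = 0.821/12 + 0.112/4 = 0.09641667 kmol
Per kg fuel: N2 = O2*3.76*22.4 = 0.09641667*3.76*22.4 = 8.12060 Nm^3
Total per kg = 1.53253 + 1.25440 + 8.12060 = 10.90753 Nm^3
Total = 10.90753 * 6.8 = 74.17 Nm^3


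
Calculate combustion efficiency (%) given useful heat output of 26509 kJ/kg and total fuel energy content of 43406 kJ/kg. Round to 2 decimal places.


Efficiency = (Q_useful / Q_fuel) * 100
Efficiency = (26509 / 43406) * 100
Efficiency = 0.6107 * 100 = 61.07%


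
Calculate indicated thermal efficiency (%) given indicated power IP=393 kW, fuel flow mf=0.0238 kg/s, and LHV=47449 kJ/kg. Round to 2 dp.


eta_ith = (IP / (mf * LHV)) * 100
Denominator = 0.0238 * 47449 = 1129.2862 kW
eta_ith = (393 / 1129.2862) * 100 = 34.80%


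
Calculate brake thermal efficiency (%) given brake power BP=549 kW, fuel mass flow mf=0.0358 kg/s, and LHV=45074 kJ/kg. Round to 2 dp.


eta_BTE = (BP / (mf * LHV)) * 100
Denominator = 0.0358 * 45074 = 1613.6492 kW
eta_BTE = (549 / 1613.6492) * 100 = 34.02%


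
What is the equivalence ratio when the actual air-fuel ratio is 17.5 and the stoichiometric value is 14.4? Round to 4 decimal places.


phi = AFR_stoich / AFR_actual
phi = 14.4 / 17.5 = 0.8229


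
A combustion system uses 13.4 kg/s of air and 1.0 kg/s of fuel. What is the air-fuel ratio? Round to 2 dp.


AFR = m_air / m_fuel
AFR = 13.4 / 1.0 = 13.40


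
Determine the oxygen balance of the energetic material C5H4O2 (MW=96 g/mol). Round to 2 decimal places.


OB = -1600 * (2C + H/2 - O) / MW
Inner = 2*5 + 4/2 - 2 = 10.00
OB = -1600 * 10.00 / 96 = -166.67%


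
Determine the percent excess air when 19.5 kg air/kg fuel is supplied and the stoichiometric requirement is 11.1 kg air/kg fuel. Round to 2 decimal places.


Excess air = actual - stoichiometric = 19.5 - 11.1 = 8.40 kg/kg fuel
Excess air % = (excess / stoich) * 100 = (8.40 / 11.1) * 100 = 75.68%


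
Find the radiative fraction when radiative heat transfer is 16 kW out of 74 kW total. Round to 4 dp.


f_rad = Q_rad / Q_total
f_rad = 16 / 74 = 0.2162


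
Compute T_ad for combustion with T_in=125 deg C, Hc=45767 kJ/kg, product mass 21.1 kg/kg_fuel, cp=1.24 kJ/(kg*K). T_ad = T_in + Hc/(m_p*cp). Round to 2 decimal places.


T_ad = T_in + Hc / (m_p * cp)
Denominator = 21.1 * 1.24 = 26.1640
Temperature rise = 45767 / 26.1640 = 1749.24 K
T_ad = 125 + 1749.24 = 1874.24 deg C


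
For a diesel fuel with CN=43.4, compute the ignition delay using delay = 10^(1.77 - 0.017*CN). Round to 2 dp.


delay = 10^(1.77 - 0.017*CN)
Exponent = 1.77 - 0.017*43.4 = 1.0322
delay = 10^1.0322 = 10.77 ms


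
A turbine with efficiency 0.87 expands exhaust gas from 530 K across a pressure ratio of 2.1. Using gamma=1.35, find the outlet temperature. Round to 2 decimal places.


T_out = T_in * (1 - eta * (1 - PR^(-(gamma-1)/gamma)))
Exponent = -(1.35-1)/1.35 = -0.25925926
PR^exp = 2.1^(-0.25925926) = 0.82501466
Factor = 1 - 0.87*(1 - 0.82501466) = 0.84776275
T_out = 530 * 0.84776275 = 449.31 K


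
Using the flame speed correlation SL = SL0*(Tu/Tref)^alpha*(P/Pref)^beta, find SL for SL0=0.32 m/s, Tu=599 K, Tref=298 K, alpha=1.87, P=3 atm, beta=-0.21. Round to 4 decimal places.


SL = SL0 * (Tu/Tref)^alpha * (P/Pref)^beta
T ratio = 599/298 = 2.01006711
(T ratio)^alpha = 2.01006711^1.87 = 3.689808
(P/Pref)^beta = 3^(-0.21) = 0.793971
SL = 0.32 * 3.689808 * 0.793971 = 0.9375 m/s


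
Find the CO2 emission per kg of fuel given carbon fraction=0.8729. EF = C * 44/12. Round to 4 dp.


EF = C_frac * (M_CO2 / M_C)
EF = 0.8729 * (44/12)
EF = 0.8729 * 3.666667 = 3.2006 kg_CO2/kg_fuel


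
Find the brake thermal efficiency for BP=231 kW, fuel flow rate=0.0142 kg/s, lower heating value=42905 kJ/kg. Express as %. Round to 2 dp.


eta_BTE = (BP / (mf * LHV)) * 100
Denominator = 0.0142 * 42905 = 609.2510 kW
eta_BTE = (231 / 609.2510) * 100 = 37.92%


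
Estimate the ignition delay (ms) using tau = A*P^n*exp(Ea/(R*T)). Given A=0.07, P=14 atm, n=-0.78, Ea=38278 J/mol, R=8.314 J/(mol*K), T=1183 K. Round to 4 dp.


tau = A * P^n * exp(Ea/(R*T))
P^n = 14^(-0.78) = 0.12764980
Ea/(R*T) = 38278/(8.314*1183) = 3.891835
exp(Ea/(R*T)) = 49.000744
tau = 0.07 * 0.12764980 * 49.000744 = 0.4378 ms


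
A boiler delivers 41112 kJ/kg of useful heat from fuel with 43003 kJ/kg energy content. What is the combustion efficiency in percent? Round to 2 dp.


Efficiency = (Q_useful / Q_fuel) * 100
Efficiency = (41112 / 43003) * 100
Efficiency = 0.9560 * 100 = 95.60%


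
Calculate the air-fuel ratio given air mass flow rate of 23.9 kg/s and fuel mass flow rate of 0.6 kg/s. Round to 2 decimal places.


AFR = m_air / m_fuel
AFR = 23.9 / 0.6 = 39.83


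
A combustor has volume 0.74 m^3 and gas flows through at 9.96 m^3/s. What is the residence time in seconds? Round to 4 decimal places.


tau = V / Q_flow
tau = 0.74 / 9.96 = 0.0743 s


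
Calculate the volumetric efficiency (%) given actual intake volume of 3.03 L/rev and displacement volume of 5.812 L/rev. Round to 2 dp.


eta_v = (V_actual / V_disp) * 100
Ratio = 3.03 / 5.812 = 0.5213
eta_v = 0.5213 * 100 = 52.13%


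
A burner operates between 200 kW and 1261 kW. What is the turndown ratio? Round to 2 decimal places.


TDR = Q_max / Q_min
TDR = 1261 / 200 = 6.31


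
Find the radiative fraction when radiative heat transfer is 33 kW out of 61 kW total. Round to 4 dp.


f_rad = Q_rad / Q_total
f_rad = 33 / 61 = 0.5410


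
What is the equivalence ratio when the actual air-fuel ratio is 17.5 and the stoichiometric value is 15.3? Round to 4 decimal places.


phi = AFR_stoich / AFR_actual
phi = 15.3 / 17.5 = 0.8743


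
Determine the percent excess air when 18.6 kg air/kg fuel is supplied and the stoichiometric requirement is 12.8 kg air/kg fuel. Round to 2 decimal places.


Excess air = actual - stoichiometric = 18.6 - 12.8 = 5.80 kg/kg fuel
Excess air % = (excess / stoich) * 100 = (5.80 / 12.8) * 100 = 45.31%


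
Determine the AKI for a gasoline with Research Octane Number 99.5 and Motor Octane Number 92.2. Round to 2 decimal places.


AKI = (RON + MON) / 2
AKI = (99.5 + 92.2) / 2
AKI = 191.7 / 2 = 95.85


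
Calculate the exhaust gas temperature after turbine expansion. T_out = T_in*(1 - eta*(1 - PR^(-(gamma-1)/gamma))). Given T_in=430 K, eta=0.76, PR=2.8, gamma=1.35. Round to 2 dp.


T_out = T_in * (1 - eta * (1 - PR^(-(gamma-1)/gamma)))
Exponent = -(1.35-1)/1.35 = -0.25925926
PR^exp = 2.8^(-0.25925926) = 0.76572026
Factor = 1 - 0.76*(1 - 0.76572026) = 0.82194740
T_out = 430 * 0.82194740 = 353.44 K


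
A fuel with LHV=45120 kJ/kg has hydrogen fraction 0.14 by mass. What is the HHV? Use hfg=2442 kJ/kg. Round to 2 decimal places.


HHV = LHV + hfg * 9 * H
Water addition = 2442 * 9 * 0.14 = 3076.920 kJ/kg
HHV = 45120 + 3076.920 = 48196.92 kJ/kg


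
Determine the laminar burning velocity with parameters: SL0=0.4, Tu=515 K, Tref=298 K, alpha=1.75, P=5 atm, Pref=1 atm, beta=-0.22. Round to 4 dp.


SL = SL0 * (Tu/Tref)^alpha * (P/Pref)^beta
T ratio = 515/298 = 1.72818792
(T ratio)^alpha = 1.72818792^1.75 = 2.604859
(P/Pref)^beta = 5^(-0.22) = 0.701821
SL = 0.4 * 2.604859 * 0.701821 = 0.7313 m/s


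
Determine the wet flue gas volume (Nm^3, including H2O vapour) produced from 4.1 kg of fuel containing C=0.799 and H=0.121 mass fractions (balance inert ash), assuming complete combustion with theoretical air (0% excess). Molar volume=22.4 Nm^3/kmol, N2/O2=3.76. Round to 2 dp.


Per kg fuel: CO2 = (C/12 kmol)*22.4 = (0.799/12)*22.4 = 1.49147 Nm^3
Per kg fuel: H2O = (H/2 kmol)*22.4 = (0.121/2)*22.4 = 1.35520 Nm^3
O2 needed per kg fuel = C/12 + H/4 = 0.799/12 + 0.121/4 = 0.09683333 kmol
Per kg fuel: N2 = O2*3.76*22.4 = 0.09683333*3.76*22.4 = 8.15569 Nm^3
Total per kg = 1.49147 + 1.35520 + 8.15569 = 11.00236 Nm^3
Total = 11.00236 * 4.1 = 45.11 Nm^3


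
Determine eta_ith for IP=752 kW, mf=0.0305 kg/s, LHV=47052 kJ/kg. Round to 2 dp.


eta_ith = (IP / (mf * LHV)) * 100
Denominator = 0.0305 * 47052 = 1435.0860 kW
eta_ith = (752 / 1435.0860) * 100 = 52.40%


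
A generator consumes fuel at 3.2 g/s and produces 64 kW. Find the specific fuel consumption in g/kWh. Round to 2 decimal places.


SFC = (mf / BP) * 3600
Rate = 3.2 / 64 = 0.050000 g/(s*kW)
SFC = 0.050000 * 3600 = 180.00 g/kWh


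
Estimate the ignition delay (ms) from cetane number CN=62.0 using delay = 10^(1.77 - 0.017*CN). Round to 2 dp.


delay = 10^(1.77 - 0.017*CN)
Exponent = 1.77 - 0.017*62.0 = 0.7160
delay = 10^0.7160 = 5.20 ms


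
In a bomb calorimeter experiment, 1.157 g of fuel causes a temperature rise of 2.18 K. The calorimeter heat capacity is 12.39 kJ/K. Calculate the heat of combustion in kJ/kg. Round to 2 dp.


Hc = C_cal * delta_T / m_fuel
Q_released = 12.39 * 2.18 = 27.0102 kJ
m_fuel = 1.157 g = 1.157/1000 kg = 0.001157 kg
Hc = 27.0102 / 0.001157 = 23345.03 kJ/kg


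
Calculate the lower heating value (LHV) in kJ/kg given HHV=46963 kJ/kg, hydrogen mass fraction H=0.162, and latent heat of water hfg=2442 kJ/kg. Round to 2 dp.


LHV = HHV - hfg * 9 * H
Water correction = 2442 * 9 * 0.162 = 3560.436 kJ/kg
LHV = 46963 - 3560.436 = 43402.56 kJ/kg


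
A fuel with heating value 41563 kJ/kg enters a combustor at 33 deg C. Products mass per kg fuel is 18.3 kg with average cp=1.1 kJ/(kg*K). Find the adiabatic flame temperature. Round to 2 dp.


T_ad = T_in + Hc / (m_p * cp)
Denominator = 18.3 * 1.1 = 20.1300
Temperature rise = 41563 / 20.1300 = 2064.73 K
T_ad = 33 + 2064.73 = 2097.73 deg C


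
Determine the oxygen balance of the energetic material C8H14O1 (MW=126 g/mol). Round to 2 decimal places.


OB = -1600 * (2C + H/2 - O) / MW
Inner = 2*8 + 14/2 - 1 = 22.00
OB = -1600 * 22.00 / 126 = -279.37%
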